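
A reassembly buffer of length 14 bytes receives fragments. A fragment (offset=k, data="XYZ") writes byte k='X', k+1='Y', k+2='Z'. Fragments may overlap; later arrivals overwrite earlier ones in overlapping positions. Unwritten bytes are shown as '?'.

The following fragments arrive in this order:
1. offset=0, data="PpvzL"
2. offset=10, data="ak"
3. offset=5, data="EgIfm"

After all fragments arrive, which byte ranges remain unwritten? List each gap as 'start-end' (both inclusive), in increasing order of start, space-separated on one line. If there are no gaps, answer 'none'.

Answer: 12-13

Derivation:
Fragment 1: offset=0 len=5
Fragment 2: offset=10 len=2
Fragment 3: offset=5 len=5
Gaps: 12-13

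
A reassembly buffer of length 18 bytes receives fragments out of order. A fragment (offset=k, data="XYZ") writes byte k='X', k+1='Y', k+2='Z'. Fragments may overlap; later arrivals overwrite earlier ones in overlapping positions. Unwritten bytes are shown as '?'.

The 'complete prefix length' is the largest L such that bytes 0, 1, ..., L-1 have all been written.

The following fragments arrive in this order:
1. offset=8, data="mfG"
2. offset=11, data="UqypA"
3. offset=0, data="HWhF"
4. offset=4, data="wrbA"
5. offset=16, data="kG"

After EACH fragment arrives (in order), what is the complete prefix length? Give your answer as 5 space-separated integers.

Answer: 0 0 4 16 18

Derivation:
Fragment 1: offset=8 data="mfG" -> buffer=????????mfG??????? -> prefix_len=0
Fragment 2: offset=11 data="UqypA" -> buffer=????????mfGUqypA?? -> prefix_len=0
Fragment 3: offset=0 data="HWhF" -> buffer=HWhF????mfGUqypA?? -> prefix_len=4
Fragment 4: offset=4 data="wrbA" -> buffer=HWhFwrbAmfGUqypA?? -> prefix_len=16
Fragment 5: offset=16 data="kG" -> buffer=HWhFwrbAmfGUqypAkG -> prefix_len=18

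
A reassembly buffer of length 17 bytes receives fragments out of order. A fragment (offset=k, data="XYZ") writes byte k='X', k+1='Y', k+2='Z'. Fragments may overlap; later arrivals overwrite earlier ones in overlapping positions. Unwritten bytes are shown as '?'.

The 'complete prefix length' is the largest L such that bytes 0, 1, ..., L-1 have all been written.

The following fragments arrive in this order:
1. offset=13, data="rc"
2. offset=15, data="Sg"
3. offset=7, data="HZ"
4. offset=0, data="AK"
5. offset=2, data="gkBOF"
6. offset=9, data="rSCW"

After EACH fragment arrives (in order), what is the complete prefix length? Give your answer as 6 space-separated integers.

Fragment 1: offset=13 data="rc" -> buffer=?????????????rc?? -> prefix_len=0
Fragment 2: offset=15 data="Sg" -> buffer=?????????????rcSg -> prefix_len=0
Fragment 3: offset=7 data="HZ" -> buffer=???????HZ????rcSg -> prefix_len=0
Fragment 4: offset=0 data="AK" -> buffer=AK?????HZ????rcSg -> prefix_len=2
Fragment 5: offset=2 data="gkBOF" -> buffer=AKgkBOFHZ????rcSg -> prefix_len=9
Fragment 6: offset=9 data="rSCW" -> buffer=AKgkBOFHZrSCWrcSg -> prefix_len=17

Answer: 0 0 0 2 9 17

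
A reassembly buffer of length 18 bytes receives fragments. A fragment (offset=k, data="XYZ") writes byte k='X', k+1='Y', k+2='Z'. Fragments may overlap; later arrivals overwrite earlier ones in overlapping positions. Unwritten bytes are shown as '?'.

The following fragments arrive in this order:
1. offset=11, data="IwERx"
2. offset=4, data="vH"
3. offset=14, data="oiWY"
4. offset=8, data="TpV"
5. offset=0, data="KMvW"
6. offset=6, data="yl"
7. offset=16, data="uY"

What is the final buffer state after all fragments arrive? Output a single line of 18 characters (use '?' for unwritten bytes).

Fragment 1: offset=11 data="IwERx" -> buffer=???????????IwERx??
Fragment 2: offset=4 data="vH" -> buffer=????vH?????IwERx??
Fragment 3: offset=14 data="oiWY" -> buffer=????vH?????IwEoiWY
Fragment 4: offset=8 data="TpV" -> buffer=????vH??TpVIwEoiWY
Fragment 5: offset=0 data="KMvW" -> buffer=KMvWvH??TpVIwEoiWY
Fragment 6: offset=6 data="yl" -> buffer=KMvWvHylTpVIwEoiWY
Fragment 7: offset=16 data="uY" -> buffer=KMvWvHylTpVIwEoiuY

Answer: KMvWvHylTpVIwEoiuY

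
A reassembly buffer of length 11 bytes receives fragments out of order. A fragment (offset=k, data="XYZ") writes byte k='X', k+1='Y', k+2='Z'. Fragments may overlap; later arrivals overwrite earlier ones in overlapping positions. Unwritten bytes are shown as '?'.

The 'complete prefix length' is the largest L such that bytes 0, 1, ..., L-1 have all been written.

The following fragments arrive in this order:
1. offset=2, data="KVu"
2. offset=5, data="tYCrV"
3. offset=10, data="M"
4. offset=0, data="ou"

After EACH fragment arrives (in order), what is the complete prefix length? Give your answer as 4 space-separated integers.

Fragment 1: offset=2 data="KVu" -> buffer=??KVu?????? -> prefix_len=0
Fragment 2: offset=5 data="tYCrV" -> buffer=??KVutYCrV? -> prefix_len=0
Fragment 3: offset=10 data="M" -> buffer=??KVutYCrVM -> prefix_len=0
Fragment 4: offset=0 data="ou" -> buffer=ouKVutYCrVM -> prefix_len=11

Answer: 0 0 0 11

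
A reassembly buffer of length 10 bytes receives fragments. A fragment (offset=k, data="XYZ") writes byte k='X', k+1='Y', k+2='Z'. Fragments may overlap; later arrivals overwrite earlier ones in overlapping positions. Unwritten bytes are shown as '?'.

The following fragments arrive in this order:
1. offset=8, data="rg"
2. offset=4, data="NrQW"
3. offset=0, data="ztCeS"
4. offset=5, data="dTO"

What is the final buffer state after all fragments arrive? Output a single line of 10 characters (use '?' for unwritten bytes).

Answer: ztCeSdTOrg

Derivation:
Fragment 1: offset=8 data="rg" -> buffer=????????rg
Fragment 2: offset=4 data="NrQW" -> buffer=????NrQWrg
Fragment 3: offset=0 data="ztCeS" -> buffer=ztCeSrQWrg
Fragment 4: offset=5 data="dTO" -> buffer=ztCeSdTOrg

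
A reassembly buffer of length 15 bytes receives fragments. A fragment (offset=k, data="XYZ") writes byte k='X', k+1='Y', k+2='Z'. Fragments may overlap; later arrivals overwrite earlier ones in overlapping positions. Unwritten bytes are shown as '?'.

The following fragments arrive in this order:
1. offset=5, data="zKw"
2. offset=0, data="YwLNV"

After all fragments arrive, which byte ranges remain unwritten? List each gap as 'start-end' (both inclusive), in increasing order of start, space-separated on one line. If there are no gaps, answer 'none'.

Fragment 1: offset=5 len=3
Fragment 2: offset=0 len=5
Gaps: 8-14

Answer: 8-14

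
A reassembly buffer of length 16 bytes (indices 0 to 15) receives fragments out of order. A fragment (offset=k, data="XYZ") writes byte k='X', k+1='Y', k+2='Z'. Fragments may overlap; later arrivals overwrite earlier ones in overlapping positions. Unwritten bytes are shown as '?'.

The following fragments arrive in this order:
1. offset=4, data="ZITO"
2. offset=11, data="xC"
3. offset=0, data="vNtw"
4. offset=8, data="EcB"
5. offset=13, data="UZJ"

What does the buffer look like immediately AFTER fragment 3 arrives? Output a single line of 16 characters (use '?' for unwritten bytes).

Answer: vNtwZITO???xC???

Derivation:
Fragment 1: offset=4 data="ZITO" -> buffer=????ZITO????????
Fragment 2: offset=11 data="xC" -> buffer=????ZITO???xC???
Fragment 3: offset=0 data="vNtw" -> buffer=vNtwZITO???xC???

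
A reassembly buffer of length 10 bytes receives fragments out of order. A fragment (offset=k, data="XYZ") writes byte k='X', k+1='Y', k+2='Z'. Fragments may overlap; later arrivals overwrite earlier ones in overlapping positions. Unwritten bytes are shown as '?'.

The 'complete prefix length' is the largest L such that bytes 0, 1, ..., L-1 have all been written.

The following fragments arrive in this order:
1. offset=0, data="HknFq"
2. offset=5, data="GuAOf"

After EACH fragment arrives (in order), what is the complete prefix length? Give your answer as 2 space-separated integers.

Fragment 1: offset=0 data="HknFq" -> buffer=HknFq????? -> prefix_len=5
Fragment 2: offset=5 data="GuAOf" -> buffer=HknFqGuAOf -> prefix_len=10

Answer: 5 10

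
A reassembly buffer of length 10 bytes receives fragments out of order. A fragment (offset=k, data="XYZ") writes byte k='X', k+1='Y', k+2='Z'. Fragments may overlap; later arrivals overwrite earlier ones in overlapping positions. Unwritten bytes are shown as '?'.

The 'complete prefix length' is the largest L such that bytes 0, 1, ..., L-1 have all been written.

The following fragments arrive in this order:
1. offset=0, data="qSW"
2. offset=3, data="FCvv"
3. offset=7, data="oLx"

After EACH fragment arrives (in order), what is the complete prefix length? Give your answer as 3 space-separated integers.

Fragment 1: offset=0 data="qSW" -> buffer=qSW??????? -> prefix_len=3
Fragment 2: offset=3 data="FCvv" -> buffer=qSWFCvv??? -> prefix_len=7
Fragment 3: offset=7 data="oLx" -> buffer=qSWFCvvoLx -> prefix_len=10

Answer: 3 7 10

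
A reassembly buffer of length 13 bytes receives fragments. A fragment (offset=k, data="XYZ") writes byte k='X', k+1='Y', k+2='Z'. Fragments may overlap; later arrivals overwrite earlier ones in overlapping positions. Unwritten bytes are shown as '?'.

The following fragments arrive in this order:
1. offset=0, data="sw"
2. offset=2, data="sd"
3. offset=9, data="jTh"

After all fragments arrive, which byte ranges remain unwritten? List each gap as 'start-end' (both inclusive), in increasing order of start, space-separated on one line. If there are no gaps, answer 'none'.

Answer: 4-8 12-12

Derivation:
Fragment 1: offset=0 len=2
Fragment 2: offset=2 len=2
Fragment 3: offset=9 len=3
Gaps: 4-8 12-12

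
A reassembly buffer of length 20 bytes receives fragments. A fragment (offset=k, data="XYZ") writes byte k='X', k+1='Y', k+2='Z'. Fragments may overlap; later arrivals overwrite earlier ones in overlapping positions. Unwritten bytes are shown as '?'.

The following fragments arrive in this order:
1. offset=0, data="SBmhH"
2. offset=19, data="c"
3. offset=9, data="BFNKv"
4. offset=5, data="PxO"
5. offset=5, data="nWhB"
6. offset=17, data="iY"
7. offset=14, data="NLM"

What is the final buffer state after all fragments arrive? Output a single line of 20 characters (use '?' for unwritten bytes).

Fragment 1: offset=0 data="SBmhH" -> buffer=SBmhH???????????????
Fragment 2: offset=19 data="c" -> buffer=SBmhH??????????????c
Fragment 3: offset=9 data="BFNKv" -> buffer=SBmhH????BFNKv?????c
Fragment 4: offset=5 data="PxO" -> buffer=SBmhHPxO?BFNKv?????c
Fragment 5: offset=5 data="nWhB" -> buffer=SBmhHnWhBBFNKv?????c
Fragment 6: offset=17 data="iY" -> buffer=SBmhHnWhBBFNKv???iYc
Fragment 7: offset=14 data="NLM" -> buffer=SBmhHnWhBBFNKvNLMiYc

Answer: SBmhHnWhBBFNKvNLMiYc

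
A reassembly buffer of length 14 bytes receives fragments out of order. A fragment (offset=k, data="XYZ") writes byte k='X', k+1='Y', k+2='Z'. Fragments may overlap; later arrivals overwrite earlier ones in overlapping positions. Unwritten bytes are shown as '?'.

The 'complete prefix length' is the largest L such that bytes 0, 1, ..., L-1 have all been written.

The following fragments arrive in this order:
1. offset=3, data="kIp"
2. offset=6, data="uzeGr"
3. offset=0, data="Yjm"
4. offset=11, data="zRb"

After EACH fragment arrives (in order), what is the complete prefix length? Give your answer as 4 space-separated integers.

Fragment 1: offset=3 data="kIp" -> buffer=???kIp???????? -> prefix_len=0
Fragment 2: offset=6 data="uzeGr" -> buffer=???kIpuzeGr??? -> prefix_len=0
Fragment 3: offset=0 data="Yjm" -> buffer=YjmkIpuzeGr??? -> prefix_len=11
Fragment 4: offset=11 data="zRb" -> buffer=YjmkIpuzeGrzRb -> prefix_len=14

Answer: 0 0 11 14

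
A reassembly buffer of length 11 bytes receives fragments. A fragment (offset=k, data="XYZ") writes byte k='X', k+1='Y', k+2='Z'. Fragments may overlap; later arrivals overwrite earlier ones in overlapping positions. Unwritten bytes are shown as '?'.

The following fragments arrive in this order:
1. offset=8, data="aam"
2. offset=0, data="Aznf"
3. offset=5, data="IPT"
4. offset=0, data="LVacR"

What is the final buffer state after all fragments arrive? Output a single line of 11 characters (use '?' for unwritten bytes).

Answer: LVacRIPTaam

Derivation:
Fragment 1: offset=8 data="aam" -> buffer=????????aam
Fragment 2: offset=0 data="Aznf" -> buffer=Aznf????aam
Fragment 3: offset=5 data="IPT" -> buffer=Aznf?IPTaam
Fragment 4: offset=0 data="LVacR" -> buffer=LVacRIPTaam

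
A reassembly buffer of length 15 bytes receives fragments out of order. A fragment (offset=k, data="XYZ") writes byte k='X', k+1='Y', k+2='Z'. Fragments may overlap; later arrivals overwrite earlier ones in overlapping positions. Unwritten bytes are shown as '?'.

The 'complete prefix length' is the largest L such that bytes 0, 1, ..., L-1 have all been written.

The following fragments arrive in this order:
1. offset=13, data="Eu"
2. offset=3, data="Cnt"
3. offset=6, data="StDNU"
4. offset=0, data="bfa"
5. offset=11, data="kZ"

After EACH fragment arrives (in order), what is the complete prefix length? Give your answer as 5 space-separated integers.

Answer: 0 0 0 11 15

Derivation:
Fragment 1: offset=13 data="Eu" -> buffer=?????????????Eu -> prefix_len=0
Fragment 2: offset=3 data="Cnt" -> buffer=???Cnt???????Eu -> prefix_len=0
Fragment 3: offset=6 data="StDNU" -> buffer=???CntStDNU??Eu -> prefix_len=0
Fragment 4: offset=0 data="bfa" -> buffer=bfaCntStDNU??Eu -> prefix_len=11
Fragment 5: offset=11 data="kZ" -> buffer=bfaCntStDNUkZEu -> prefix_len=15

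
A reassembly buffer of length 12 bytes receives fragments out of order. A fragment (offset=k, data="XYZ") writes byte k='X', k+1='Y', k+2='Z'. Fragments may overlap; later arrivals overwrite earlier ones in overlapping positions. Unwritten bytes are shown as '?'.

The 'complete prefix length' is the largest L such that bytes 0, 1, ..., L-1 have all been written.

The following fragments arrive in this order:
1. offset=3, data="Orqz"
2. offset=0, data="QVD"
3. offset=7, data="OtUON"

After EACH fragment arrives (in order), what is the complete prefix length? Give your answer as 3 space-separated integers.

Fragment 1: offset=3 data="Orqz" -> buffer=???Orqz????? -> prefix_len=0
Fragment 2: offset=0 data="QVD" -> buffer=QVDOrqz????? -> prefix_len=7
Fragment 3: offset=7 data="OtUON" -> buffer=QVDOrqzOtUON -> prefix_len=12

Answer: 0 7 12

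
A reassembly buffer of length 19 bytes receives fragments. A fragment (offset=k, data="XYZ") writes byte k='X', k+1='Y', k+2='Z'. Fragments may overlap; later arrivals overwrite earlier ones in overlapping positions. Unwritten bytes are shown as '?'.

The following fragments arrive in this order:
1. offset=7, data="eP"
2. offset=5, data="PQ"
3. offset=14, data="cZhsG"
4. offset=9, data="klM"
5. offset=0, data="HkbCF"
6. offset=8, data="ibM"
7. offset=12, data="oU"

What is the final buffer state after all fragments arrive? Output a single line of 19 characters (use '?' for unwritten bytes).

Answer: HkbCFPQeibMMoUcZhsG

Derivation:
Fragment 1: offset=7 data="eP" -> buffer=???????eP??????????
Fragment 2: offset=5 data="PQ" -> buffer=?????PQeP??????????
Fragment 3: offset=14 data="cZhsG" -> buffer=?????PQeP?????cZhsG
Fragment 4: offset=9 data="klM" -> buffer=?????PQePklM??cZhsG
Fragment 5: offset=0 data="HkbCF" -> buffer=HkbCFPQePklM??cZhsG
Fragment 6: offset=8 data="ibM" -> buffer=HkbCFPQeibMM??cZhsG
Fragment 7: offset=12 data="oU" -> buffer=HkbCFPQeibMMoUcZhsG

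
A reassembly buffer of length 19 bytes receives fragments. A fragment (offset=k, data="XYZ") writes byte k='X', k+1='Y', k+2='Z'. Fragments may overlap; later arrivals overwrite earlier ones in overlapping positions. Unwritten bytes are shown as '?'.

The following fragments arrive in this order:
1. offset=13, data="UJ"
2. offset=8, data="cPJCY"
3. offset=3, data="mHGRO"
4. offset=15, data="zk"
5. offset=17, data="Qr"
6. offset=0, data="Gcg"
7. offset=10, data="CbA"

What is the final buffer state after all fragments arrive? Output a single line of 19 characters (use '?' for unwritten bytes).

Answer: GcgmHGROcPCbAUJzkQr

Derivation:
Fragment 1: offset=13 data="UJ" -> buffer=?????????????UJ????
Fragment 2: offset=8 data="cPJCY" -> buffer=????????cPJCYUJ????
Fragment 3: offset=3 data="mHGRO" -> buffer=???mHGROcPJCYUJ????
Fragment 4: offset=15 data="zk" -> buffer=???mHGROcPJCYUJzk??
Fragment 5: offset=17 data="Qr" -> buffer=???mHGROcPJCYUJzkQr
Fragment 6: offset=0 data="Gcg" -> buffer=GcgmHGROcPJCYUJzkQr
Fragment 7: offset=10 data="CbA" -> buffer=GcgmHGROcPCbAUJzkQr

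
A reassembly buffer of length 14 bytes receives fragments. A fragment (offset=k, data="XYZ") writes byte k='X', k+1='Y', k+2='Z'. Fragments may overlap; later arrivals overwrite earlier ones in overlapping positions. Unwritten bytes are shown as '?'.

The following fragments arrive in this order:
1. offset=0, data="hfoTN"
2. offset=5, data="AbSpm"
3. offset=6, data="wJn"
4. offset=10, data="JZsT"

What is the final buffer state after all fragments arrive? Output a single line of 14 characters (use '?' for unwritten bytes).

Answer: hfoTNAwJnmJZsT

Derivation:
Fragment 1: offset=0 data="hfoTN" -> buffer=hfoTN?????????
Fragment 2: offset=5 data="AbSpm" -> buffer=hfoTNAbSpm????
Fragment 3: offset=6 data="wJn" -> buffer=hfoTNAwJnm????
Fragment 4: offset=10 data="JZsT" -> buffer=hfoTNAwJnmJZsT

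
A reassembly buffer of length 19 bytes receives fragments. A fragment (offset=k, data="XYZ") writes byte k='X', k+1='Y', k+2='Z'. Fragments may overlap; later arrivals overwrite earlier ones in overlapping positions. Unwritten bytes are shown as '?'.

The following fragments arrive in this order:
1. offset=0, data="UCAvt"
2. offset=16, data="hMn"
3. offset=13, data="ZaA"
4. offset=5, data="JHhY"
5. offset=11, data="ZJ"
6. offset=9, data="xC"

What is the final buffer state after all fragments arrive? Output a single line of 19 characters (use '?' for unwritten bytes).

Fragment 1: offset=0 data="UCAvt" -> buffer=UCAvt??????????????
Fragment 2: offset=16 data="hMn" -> buffer=UCAvt???????????hMn
Fragment 3: offset=13 data="ZaA" -> buffer=UCAvt????????ZaAhMn
Fragment 4: offset=5 data="JHhY" -> buffer=UCAvtJHhY????ZaAhMn
Fragment 5: offset=11 data="ZJ" -> buffer=UCAvtJHhY??ZJZaAhMn
Fragment 6: offset=9 data="xC" -> buffer=UCAvtJHhYxCZJZaAhMn

Answer: UCAvtJHhYxCZJZaAhMn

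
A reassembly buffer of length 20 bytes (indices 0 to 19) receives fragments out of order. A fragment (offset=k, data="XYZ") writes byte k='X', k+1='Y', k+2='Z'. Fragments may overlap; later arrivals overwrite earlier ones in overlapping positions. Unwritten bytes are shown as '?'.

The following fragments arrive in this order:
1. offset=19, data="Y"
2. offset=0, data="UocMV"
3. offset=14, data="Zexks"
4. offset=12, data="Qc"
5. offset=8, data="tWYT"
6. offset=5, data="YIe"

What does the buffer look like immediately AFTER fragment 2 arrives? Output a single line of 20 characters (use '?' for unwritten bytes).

Answer: UocMV??????????????Y

Derivation:
Fragment 1: offset=19 data="Y" -> buffer=???????????????????Y
Fragment 2: offset=0 data="UocMV" -> buffer=UocMV??????????????Y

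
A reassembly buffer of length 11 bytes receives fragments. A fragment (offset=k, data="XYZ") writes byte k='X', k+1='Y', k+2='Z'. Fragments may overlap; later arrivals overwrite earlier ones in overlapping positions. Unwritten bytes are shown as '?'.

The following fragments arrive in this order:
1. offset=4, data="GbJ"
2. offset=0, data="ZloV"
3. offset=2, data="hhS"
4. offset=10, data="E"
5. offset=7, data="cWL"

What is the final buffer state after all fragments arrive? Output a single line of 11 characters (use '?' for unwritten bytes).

Fragment 1: offset=4 data="GbJ" -> buffer=????GbJ????
Fragment 2: offset=0 data="ZloV" -> buffer=ZloVGbJ????
Fragment 3: offset=2 data="hhS" -> buffer=ZlhhSbJ????
Fragment 4: offset=10 data="E" -> buffer=ZlhhSbJ???E
Fragment 5: offset=7 data="cWL" -> buffer=ZlhhSbJcWLE

Answer: ZlhhSbJcWLE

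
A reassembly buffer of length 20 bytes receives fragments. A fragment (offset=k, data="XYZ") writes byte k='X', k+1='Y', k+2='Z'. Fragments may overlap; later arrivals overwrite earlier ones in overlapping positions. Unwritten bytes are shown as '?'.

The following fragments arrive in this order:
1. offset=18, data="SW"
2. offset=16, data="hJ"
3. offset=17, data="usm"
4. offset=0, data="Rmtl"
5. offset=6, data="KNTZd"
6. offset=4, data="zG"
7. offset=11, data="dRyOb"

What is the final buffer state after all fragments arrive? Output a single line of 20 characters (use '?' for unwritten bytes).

Fragment 1: offset=18 data="SW" -> buffer=??????????????????SW
Fragment 2: offset=16 data="hJ" -> buffer=????????????????hJSW
Fragment 3: offset=17 data="usm" -> buffer=????????????????husm
Fragment 4: offset=0 data="Rmtl" -> buffer=Rmtl????????????husm
Fragment 5: offset=6 data="KNTZd" -> buffer=Rmtl??KNTZd?????husm
Fragment 6: offset=4 data="zG" -> buffer=RmtlzGKNTZd?????husm
Fragment 7: offset=11 data="dRyOb" -> buffer=RmtlzGKNTZddRyObhusm

Answer: RmtlzGKNTZddRyObhusm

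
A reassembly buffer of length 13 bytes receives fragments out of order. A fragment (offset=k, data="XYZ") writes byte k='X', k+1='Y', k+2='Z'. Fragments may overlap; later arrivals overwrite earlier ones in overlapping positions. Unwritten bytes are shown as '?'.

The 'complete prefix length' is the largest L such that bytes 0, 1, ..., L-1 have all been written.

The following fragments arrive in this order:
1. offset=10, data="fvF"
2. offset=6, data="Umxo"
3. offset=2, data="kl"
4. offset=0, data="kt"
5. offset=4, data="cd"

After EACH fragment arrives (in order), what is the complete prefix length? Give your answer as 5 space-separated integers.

Fragment 1: offset=10 data="fvF" -> buffer=??????????fvF -> prefix_len=0
Fragment 2: offset=6 data="Umxo" -> buffer=??????UmxofvF -> prefix_len=0
Fragment 3: offset=2 data="kl" -> buffer=??kl??UmxofvF -> prefix_len=0
Fragment 4: offset=0 data="kt" -> buffer=ktkl??UmxofvF -> prefix_len=4
Fragment 5: offset=4 data="cd" -> buffer=ktklcdUmxofvF -> prefix_len=13

Answer: 0 0 0 4 13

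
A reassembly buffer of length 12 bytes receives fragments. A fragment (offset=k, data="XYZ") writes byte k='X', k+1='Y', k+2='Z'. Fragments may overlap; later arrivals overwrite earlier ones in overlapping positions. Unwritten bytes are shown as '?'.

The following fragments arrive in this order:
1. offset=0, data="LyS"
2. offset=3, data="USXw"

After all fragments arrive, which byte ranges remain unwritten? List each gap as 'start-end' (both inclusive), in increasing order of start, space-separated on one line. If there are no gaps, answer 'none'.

Answer: 7-11

Derivation:
Fragment 1: offset=0 len=3
Fragment 2: offset=3 len=4
Gaps: 7-11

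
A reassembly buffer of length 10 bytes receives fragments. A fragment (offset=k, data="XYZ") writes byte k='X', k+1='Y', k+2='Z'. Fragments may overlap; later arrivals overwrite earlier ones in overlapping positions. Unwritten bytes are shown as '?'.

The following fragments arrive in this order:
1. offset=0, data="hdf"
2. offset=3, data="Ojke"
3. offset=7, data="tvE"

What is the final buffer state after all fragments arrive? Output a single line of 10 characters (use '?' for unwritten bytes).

Answer: hdfOjketvE

Derivation:
Fragment 1: offset=0 data="hdf" -> buffer=hdf???????
Fragment 2: offset=3 data="Ojke" -> buffer=hdfOjke???
Fragment 3: offset=7 data="tvE" -> buffer=hdfOjketvE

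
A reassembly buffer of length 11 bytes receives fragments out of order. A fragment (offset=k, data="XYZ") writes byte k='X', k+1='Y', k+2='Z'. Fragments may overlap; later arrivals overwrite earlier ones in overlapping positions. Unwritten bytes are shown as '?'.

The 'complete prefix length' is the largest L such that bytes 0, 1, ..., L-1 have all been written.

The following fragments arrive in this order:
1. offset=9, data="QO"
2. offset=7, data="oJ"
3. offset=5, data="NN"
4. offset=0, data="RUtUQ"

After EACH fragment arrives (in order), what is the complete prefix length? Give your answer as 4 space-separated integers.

Answer: 0 0 0 11

Derivation:
Fragment 1: offset=9 data="QO" -> buffer=?????????QO -> prefix_len=0
Fragment 2: offset=7 data="oJ" -> buffer=???????oJQO -> prefix_len=0
Fragment 3: offset=5 data="NN" -> buffer=?????NNoJQO -> prefix_len=0
Fragment 4: offset=0 data="RUtUQ" -> buffer=RUtUQNNoJQO -> prefix_len=11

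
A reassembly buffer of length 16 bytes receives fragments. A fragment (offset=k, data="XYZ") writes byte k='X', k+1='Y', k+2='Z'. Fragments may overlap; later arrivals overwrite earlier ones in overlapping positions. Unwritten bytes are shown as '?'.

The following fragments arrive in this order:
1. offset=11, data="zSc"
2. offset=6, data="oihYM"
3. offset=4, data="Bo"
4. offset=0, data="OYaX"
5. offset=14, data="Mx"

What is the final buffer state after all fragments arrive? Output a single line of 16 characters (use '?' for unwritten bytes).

Answer: OYaXBooihYMzScMx

Derivation:
Fragment 1: offset=11 data="zSc" -> buffer=???????????zSc??
Fragment 2: offset=6 data="oihYM" -> buffer=??????oihYMzSc??
Fragment 3: offset=4 data="Bo" -> buffer=????BooihYMzSc??
Fragment 4: offset=0 data="OYaX" -> buffer=OYaXBooihYMzSc??
Fragment 5: offset=14 data="Mx" -> buffer=OYaXBooihYMzScMx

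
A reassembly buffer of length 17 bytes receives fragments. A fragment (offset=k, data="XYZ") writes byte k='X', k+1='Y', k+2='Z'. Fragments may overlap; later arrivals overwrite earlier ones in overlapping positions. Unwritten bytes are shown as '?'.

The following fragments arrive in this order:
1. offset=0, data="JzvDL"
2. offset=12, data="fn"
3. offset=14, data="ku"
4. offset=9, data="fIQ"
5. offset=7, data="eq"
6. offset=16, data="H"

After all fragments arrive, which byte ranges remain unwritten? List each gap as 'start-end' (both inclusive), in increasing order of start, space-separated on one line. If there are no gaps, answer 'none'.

Answer: 5-6

Derivation:
Fragment 1: offset=0 len=5
Fragment 2: offset=12 len=2
Fragment 3: offset=14 len=2
Fragment 4: offset=9 len=3
Fragment 5: offset=7 len=2
Fragment 6: offset=16 len=1
Gaps: 5-6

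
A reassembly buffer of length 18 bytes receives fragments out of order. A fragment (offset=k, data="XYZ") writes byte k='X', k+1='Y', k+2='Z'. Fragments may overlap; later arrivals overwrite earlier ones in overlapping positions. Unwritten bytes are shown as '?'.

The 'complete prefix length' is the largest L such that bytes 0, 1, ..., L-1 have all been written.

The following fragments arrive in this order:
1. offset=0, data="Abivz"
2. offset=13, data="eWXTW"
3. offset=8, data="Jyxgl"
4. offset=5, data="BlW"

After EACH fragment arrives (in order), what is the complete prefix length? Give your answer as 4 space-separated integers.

Fragment 1: offset=0 data="Abivz" -> buffer=Abivz????????????? -> prefix_len=5
Fragment 2: offset=13 data="eWXTW" -> buffer=Abivz????????eWXTW -> prefix_len=5
Fragment 3: offset=8 data="Jyxgl" -> buffer=Abivz???JyxgleWXTW -> prefix_len=5
Fragment 4: offset=5 data="BlW" -> buffer=AbivzBlWJyxgleWXTW -> prefix_len=18

Answer: 5 5 5 18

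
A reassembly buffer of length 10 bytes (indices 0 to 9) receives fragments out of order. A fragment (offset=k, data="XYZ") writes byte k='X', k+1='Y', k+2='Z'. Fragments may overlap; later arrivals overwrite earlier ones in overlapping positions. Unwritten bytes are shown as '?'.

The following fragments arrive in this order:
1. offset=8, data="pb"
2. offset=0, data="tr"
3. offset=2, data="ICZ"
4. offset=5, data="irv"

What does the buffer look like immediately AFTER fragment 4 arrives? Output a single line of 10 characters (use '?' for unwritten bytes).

Answer: trICZirvpb

Derivation:
Fragment 1: offset=8 data="pb" -> buffer=????????pb
Fragment 2: offset=0 data="tr" -> buffer=tr??????pb
Fragment 3: offset=2 data="ICZ" -> buffer=trICZ???pb
Fragment 4: offset=5 data="irv" -> buffer=trICZirvpb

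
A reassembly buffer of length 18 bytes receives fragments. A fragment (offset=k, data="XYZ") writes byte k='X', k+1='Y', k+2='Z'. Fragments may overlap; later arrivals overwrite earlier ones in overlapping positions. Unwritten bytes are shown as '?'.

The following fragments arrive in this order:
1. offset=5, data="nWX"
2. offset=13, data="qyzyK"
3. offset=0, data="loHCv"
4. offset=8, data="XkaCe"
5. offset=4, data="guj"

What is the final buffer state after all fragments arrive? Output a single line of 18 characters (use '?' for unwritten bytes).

Fragment 1: offset=5 data="nWX" -> buffer=?????nWX??????????
Fragment 2: offset=13 data="qyzyK" -> buffer=?????nWX?????qyzyK
Fragment 3: offset=0 data="loHCv" -> buffer=loHCvnWX?????qyzyK
Fragment 4: offset=8 data="XkaCe" -> buffer=loHCvnWXXkaCeqyzyK
Fragment 5: offset=4 data="guj" -> buffer=loHCgujXXkaCeqyzyK

Answer: loHCgujXXkaCeqyzyK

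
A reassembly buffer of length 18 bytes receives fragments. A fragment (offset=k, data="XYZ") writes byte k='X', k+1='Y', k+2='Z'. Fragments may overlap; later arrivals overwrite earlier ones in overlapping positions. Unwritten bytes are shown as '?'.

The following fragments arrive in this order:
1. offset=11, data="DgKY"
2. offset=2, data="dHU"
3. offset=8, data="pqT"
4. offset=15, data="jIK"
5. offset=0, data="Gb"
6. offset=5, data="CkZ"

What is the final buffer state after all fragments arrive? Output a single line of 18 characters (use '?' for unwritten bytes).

Fragment 1: offset=11 data="DgKY" -> buffer=???????????DgKY???
Fragment 2: offset=2 data="dHU" -> buffer=??dHU??????DgKY???
Fragment 3: offset=8 data="pqT" -> buffer=??dHU???pqTDgKY???
Fragment 4: offset=15 data="jIK" -> buffer=??dHU???pqTDgKYjIK
Fragment 5: offset=0 data="Gb" -> buffer=GbdHU???pqTDgKYjIK
Fragment 6: offset=5 data="CkZ" -> buffer=GbdHUCkZpqTDgKYjIK

Answer: GbdHUCkZpqTDgKYjIK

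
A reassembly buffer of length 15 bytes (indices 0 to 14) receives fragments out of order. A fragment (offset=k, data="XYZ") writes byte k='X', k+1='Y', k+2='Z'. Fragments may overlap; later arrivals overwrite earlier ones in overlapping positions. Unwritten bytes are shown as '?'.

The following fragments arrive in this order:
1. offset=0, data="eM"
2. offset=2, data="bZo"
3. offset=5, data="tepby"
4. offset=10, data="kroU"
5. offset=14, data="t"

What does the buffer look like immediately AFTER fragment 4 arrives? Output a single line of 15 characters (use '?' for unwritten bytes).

Fragment 1: offset=0 data="eM" -> buffer=eM?????????????
Fragment 2: offset=2 data="bZo" -> buffer=eMbZo??????????
Fragment 3: offset=5 data="tepby" -> buffer=eMbZotepby?????
Fragment 4: offset=10 data="kroU" -> buffer=eMbZotepbykroU?

Answer: eMbZotepbykroU?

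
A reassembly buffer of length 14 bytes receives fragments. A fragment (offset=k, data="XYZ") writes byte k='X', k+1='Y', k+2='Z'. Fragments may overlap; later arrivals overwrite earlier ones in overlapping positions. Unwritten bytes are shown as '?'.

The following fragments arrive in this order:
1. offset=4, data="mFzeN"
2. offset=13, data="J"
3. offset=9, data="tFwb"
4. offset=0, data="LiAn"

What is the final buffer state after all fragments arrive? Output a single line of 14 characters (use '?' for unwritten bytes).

Fragment 1: offset=4 data="mFzeN" -> buffer=????mFzeN?????
Fragment 2: offset=13 data="J" -> buffer=????mFzeN????J
Fragment 3: offset=9 data="tFwb" -> buffer=????mFzeNtFwbJ
Fragment 4: offset=0 data="LiAn" -> buffer=LiAnmFzeNtFwbJ

Answer: LiAnmFzeNtFwbJ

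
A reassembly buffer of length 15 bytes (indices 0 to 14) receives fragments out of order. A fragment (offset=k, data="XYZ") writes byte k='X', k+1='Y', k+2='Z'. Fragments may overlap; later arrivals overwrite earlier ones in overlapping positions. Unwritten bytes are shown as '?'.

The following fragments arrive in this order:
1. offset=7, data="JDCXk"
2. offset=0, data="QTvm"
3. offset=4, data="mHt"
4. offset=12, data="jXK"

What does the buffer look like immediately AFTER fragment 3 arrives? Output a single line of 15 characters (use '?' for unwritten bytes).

Answer: QTvmmHtJDCXk???

Derivation:
Fragment 1: offset=7 data="JDCXk" -> buffer=???????JDCXk???
Fragment 2: offset=0 data="QTvm" -> buffer=QTvm???JDCXk???
Fragment 3: offset=4 data="mHt" -> buffer=QTvmmHtJDCXk???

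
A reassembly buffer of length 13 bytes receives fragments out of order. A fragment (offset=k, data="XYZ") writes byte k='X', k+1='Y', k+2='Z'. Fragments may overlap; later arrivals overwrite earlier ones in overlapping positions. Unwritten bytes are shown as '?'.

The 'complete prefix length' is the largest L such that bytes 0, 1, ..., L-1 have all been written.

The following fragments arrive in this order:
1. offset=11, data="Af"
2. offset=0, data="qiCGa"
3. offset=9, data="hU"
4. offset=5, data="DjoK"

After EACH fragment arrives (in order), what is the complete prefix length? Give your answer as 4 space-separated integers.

Answer: 0 5 5 13

Derivation:
Fragment 1: offset=11 data="Af" -> buffer=???????????Af -> prefix_len=0
Fragment 2: offset=0 data="qiCGa" -> buffer=qiCGa??????Af -> prefix_len=5
Fragment 3: offset=9 data="hU" -> buffer=qiCGa????hUAf -> prefix_len=5
Fragment 4: offset=5 data="DjoK" -> buffer=qiCGaDjoKhUAf -> prefix_len=13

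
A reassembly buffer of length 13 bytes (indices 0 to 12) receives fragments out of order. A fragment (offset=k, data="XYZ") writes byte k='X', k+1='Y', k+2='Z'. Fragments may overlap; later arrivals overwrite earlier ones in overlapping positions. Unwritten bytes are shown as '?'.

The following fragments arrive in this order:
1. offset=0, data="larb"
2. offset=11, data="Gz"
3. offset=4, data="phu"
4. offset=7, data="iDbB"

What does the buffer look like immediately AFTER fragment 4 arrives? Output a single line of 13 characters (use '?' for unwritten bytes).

Fragment 1: offset=0 data="larb" -> buffer=larb?????????
Fragment 2: offset=11 data="Gz" -> buffer=larb???????Gz
Fragment 3: offset=4 data="phu" -> buffer=larbphu????Gz
Fragment 4: offset=7 data="iDbB" -> buffer=larbphuiDbBGz

Answer: larbphuiDbBGz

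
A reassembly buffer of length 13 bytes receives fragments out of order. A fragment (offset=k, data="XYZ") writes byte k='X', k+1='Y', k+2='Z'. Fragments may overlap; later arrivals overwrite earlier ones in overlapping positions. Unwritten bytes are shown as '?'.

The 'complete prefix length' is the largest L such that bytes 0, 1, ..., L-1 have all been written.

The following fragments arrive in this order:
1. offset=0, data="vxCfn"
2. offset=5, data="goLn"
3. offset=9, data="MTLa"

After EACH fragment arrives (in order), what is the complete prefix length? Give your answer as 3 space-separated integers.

Fragment 1: offset=0 data="vxCfn" -> buffer=vxCfn???????? -> prefix_len=5
Fragment 2: offset=5 data="goLn" -> buffer=vxCfngoLn???? -> prefix_len=9
Fragment 3: offset=9 data="MTLa" -> buffer=vxCfngoLnMTLa -> prefix_len=13

Answer: 5 9 13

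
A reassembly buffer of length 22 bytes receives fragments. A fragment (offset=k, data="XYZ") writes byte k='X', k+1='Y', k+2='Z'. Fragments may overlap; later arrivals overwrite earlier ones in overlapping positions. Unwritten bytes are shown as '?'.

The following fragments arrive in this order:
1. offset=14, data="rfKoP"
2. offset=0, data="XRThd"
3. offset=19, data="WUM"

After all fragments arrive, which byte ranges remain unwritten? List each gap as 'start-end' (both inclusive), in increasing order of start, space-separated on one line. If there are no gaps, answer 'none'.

Fragment 1: offset=14 len=5
Fragment 2: offset=0 len=5
Fragment 3: offset=19 len=3
Gaps: 5-13

Answer: 5-13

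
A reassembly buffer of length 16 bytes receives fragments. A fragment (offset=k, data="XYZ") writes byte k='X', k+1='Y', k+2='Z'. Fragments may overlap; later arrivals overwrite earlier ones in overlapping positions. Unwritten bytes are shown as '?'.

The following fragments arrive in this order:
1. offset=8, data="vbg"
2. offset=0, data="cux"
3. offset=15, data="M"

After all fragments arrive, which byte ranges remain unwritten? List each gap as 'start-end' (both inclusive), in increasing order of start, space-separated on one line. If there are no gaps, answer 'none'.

Answer: 3-7 11-14

Derivation:
Fragment 1: offset=8 len=3
Fragment 2: offset=0 len=3
Fragment 3: offset=15 len=1
Gaps: 3-7 11-14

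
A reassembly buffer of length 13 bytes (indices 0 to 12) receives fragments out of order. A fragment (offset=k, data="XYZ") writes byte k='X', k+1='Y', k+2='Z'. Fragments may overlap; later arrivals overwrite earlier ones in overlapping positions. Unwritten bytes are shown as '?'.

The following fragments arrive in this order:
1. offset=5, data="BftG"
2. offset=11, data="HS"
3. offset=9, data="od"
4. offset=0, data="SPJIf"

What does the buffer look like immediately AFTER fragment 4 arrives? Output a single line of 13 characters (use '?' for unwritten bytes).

Fragment 1: offset=5 data="BftG" -> buffer=?????BftG????
Fragment 2: offset=11 data="HS" -> buffer=?????BftG??HS
Fragment 3: offset=9 data="od" -> buffer=?????BftGodHS
Fragment 4: offset=0 data="SPJIf" -> buffer=SPJIfBftGodHS

Answer: SPJIfBftGodHS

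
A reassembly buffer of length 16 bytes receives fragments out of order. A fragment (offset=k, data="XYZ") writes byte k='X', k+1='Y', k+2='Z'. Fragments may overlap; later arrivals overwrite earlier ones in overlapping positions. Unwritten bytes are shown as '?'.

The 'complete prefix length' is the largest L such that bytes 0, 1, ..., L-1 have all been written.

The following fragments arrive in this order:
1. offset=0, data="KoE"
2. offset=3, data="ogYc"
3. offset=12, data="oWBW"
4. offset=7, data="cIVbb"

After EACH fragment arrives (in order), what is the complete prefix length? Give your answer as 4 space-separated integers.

Fragment 1: offset=0 data="KoE" -> buffer=KoE????????????? -> prefix_len=3
Fragment 2: offset=3 data="ogYc" -> buffer=KoEogYc????????? -> prefix_len=7
Fragment 3: offset=12 data="oWBW" -> buffer=KoEogYc?????oWBW -> prefix_len=7
Fragment 4: offset=7 data="cIVbb" -> buffer=KoEogYccIVbboWBW -> prefix_len=16

Answer: 3 7 7 16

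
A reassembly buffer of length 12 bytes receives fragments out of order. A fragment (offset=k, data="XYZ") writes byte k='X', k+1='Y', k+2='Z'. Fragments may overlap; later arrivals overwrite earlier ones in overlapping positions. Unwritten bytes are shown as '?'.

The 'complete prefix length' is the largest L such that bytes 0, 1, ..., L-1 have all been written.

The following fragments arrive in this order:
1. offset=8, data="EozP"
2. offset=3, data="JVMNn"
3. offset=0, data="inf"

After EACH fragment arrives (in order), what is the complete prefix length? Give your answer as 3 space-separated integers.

Fragment 1: offset=8 data="EozP" -> buffer=????????EozP -> prefix_len=0
Fragment 2: offset=3 data="JVMNn" -> buffer=???JVMNnEozP -> prefix_len=0
Fragment 3: offset=0 data="inf" -> buffer=infJVMNnEozP -> prefix_len=12

Answer: 0 0 12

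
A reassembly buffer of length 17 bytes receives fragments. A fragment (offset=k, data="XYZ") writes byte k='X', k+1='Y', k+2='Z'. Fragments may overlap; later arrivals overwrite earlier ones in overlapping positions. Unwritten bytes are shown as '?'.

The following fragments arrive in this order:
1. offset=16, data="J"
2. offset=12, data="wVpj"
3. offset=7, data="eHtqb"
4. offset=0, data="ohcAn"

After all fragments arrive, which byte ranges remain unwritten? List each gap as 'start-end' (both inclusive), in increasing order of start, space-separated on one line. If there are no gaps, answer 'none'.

Fragment 1: offset=16 len=1
Fragment 2: offset=12 len=4
Fragment 3: offset=7 len=5
Fragment 4: offset=0 len=5
Gaps: 5-6

Answer: 5-6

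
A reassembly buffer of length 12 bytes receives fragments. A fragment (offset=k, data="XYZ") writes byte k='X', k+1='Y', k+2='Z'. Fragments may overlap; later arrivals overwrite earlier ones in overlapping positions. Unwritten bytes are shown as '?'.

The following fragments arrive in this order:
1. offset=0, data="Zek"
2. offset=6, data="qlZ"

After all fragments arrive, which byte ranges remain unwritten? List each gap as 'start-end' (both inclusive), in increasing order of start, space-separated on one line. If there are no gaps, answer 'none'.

Fragment 1: offset=0 len=3
Fragment 2: offset=6 len=3
Gaps: 3-5 9-11

Answer: 3-5 9-11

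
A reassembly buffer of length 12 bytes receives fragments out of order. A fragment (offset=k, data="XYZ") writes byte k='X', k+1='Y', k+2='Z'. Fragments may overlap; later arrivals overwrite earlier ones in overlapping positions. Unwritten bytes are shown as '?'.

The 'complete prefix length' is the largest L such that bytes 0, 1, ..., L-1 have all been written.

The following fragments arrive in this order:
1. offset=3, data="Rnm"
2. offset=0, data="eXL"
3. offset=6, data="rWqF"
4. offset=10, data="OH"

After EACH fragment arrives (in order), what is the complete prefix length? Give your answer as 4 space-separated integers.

Answer: 0 6 10 12

Derivation:
Fragment 1: offset=3 data="Rnm" -> buffer=???Rnm?????? -> prefix_len=0
Fragment 2: offset=0 data="eXL" -> buffer=eXLRnm?????? -> prefix_len=6
Fragment 3: offset=6 data="rWqF" -> buffer=eXLRnmrWqF?? -> prefix_len=10
Fragment 4: offset=10 data="OH" -> buffer=eXLRnmrWqFOH -> prefix_len=12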